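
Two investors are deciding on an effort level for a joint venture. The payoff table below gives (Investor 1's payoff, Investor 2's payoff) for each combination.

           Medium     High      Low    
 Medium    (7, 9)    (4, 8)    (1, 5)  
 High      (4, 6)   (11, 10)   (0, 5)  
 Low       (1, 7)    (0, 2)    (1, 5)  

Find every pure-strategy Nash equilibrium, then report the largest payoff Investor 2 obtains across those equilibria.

10

Both Medium is a pure NE (Investor 1: 7 ≥ 4; Investor 2: 9 ≥ 8). Investor 2 gets 9.
Both High is a pure NE (Investor 1: 11 ≥ 4; Investor 2: 10 ≥ 6). Investor 2 gets 10.
Every other cell has a profitable deviation for at least one player. Highest of {9, 10} is 10.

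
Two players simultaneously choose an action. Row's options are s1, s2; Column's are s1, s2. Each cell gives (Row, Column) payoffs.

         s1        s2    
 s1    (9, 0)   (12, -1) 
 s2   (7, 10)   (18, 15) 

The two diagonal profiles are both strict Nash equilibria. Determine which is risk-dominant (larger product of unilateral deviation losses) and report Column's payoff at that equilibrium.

15

At both s1: Row loses 9 − 7 = 2 by deviating; Column loses 0 − (-1) = 1. Product = 2·1 = 2.
At both s2: Row loses 18 − 12 = 6 by deviating; Column loses 15 − 10 = 5. Product = 6·5 = 30.
30 > 2, so both s2 is risk-dominant. Column's payoff there is 15.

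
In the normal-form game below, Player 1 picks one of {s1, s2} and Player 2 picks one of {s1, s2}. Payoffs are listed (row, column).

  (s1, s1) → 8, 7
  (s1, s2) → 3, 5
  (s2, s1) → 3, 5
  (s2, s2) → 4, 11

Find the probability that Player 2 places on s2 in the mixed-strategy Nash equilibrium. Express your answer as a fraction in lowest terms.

5/6

Player 2's mix q on s1 must make Player 1 indifferent between s1 and s2.
Player 1's payoff from s1: 8q + 3(1−q). From s2: 3q + 4(1−q).
Set equal: 5q = 1(1−q) → q = 1/6.
Probability on s2 is 1 − 1/6 = 5/6.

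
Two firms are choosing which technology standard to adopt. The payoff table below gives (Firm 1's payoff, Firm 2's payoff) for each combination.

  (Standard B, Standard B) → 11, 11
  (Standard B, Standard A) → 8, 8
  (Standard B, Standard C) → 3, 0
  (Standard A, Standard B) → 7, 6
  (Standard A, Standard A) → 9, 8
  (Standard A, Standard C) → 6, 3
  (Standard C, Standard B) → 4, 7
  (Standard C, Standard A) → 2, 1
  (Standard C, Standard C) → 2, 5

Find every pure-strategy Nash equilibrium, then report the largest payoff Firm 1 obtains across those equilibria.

11

Both Standard B is a pure NE (Firm 1: 11 ≥ 7; Firm 2: 11 ≥ 8). Firm 1 gets 11.
Both Standard A is a pure NE (Firm 1: 9 ≥ 8; Firm 2: 8 ≥ 6). Firm 1 gets 9.
Every other cell has a profitable deviation for at least one player. Highest of {11, 9} is 11.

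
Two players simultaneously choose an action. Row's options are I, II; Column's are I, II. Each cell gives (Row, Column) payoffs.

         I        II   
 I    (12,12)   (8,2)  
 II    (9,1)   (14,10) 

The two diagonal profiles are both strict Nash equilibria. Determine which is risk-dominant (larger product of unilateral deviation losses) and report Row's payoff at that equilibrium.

At both I: Row loses 12 − 9 = 3 by deviating; Column loses 12 − 2 = 10. Product = 3·10 = 30.
At both II: Row loses 14 − 8 = 6 by deviating; Column loses 10 − 1 = 9. Product = 6·9 = 54.
54 > 30, so both II is risk-dominant. Row's payoff there is 14.

14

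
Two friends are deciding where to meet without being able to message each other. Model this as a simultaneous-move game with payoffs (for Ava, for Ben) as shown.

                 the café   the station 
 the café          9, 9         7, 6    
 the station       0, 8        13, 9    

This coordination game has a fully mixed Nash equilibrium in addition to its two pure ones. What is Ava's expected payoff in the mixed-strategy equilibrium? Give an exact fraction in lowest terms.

39/5

Ben mixes with probability q on the café, chosen so Ava is indifferent: 9q + 7(1−q) = 0q + 13(1−q) gives q = 2/5.
Ava's expected payoff (from either row, since indifferent) is 9·2/5 + 7·3/5 = 39/5.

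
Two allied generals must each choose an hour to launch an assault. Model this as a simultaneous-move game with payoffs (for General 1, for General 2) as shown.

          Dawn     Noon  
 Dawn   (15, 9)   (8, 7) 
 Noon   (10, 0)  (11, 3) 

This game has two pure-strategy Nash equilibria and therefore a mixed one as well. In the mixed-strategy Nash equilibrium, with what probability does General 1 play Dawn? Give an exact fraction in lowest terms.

General 1's mix p on Dawn must make General 2 indifferent between Dawn and Noon.
General 2's payoff from Dawn: 9p + 0(1−p). From Noon: 7p + 3(1−p).
Set equal: 2p = 3(1−p) → p = 3/5.

3/5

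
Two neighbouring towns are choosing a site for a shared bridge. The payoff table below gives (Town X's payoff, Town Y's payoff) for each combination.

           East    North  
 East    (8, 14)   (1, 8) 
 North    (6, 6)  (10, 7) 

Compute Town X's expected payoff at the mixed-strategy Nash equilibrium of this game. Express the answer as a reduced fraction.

74/11

Town Y mixes with probability q on East, chosen so Town X is indifferent: 8q + 1(1−q) = 6q + 10(1−q) gives q = 9/11.
Town X's expected payoff (from either row, since indifferent) is 8·9/11 + 1·2/11 = 74/11.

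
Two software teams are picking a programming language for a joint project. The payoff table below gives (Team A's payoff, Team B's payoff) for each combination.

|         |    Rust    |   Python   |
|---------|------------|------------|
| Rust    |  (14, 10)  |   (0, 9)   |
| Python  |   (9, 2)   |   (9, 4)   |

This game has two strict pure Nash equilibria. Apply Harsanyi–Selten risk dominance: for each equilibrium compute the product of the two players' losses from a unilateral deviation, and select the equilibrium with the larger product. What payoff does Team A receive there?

At both Rust: Team A loses 14 − 9 = 5 by deviating; Team B loses 10 − 9 = 1. Product = 5·1 = 5.
At both Python: Team A loses 9 − 0 = 9 by deviating; Team B loses 4 − 2 = 2. Product = 9·2 = 18.
18 > 5, so both Python is risk-dominant. Team A's payoff there is 9.

9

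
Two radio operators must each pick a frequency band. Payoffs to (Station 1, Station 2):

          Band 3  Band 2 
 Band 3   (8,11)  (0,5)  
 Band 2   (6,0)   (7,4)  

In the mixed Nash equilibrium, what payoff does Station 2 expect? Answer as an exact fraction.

Station 1 mixes with probability p on Band 3, chosen so Station 2 is indifferent: 11p + 0(1−p) = 5p + 4(1−p) gives p = 2/5.
Station 2's expected payoff is 11·2/5 + 0·3/5 = 22/5.

22/5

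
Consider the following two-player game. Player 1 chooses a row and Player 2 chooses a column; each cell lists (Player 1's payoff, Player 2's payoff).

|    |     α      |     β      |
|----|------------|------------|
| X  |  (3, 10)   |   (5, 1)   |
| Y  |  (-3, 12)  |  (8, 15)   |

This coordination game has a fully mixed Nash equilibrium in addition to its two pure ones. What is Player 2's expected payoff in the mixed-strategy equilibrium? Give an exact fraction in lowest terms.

Player 1 mixes with probability p on X, chosen so Player 2 is indifferent: 10p + 12(1−p) = 1p + 15(1−p) gives p = 1/4.
Player 2's expected payoff is 10·1/4 + 12·3/4 = 23/2.

23/2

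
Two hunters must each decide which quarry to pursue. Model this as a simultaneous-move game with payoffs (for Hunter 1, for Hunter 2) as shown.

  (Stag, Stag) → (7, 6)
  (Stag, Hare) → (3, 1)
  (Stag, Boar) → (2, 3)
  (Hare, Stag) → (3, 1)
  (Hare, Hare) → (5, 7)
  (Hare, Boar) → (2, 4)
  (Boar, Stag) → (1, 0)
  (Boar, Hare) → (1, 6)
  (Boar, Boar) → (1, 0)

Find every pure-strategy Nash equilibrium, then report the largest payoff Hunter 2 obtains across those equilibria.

Both Stag is a pure NE (Hunter 1: 7 ≥ 3; Hunter 2: 6 ≥ 3). Hunter 2 gets 6.
Both Hare is a pure NE (Hunter 1: 5 ≥ 3; Hunter 2: 7 ≥ 4). Hunter 2 gets 7.
Every other cell has a profitable deviation for at least one player. Highest of {6, 7} is 7.

7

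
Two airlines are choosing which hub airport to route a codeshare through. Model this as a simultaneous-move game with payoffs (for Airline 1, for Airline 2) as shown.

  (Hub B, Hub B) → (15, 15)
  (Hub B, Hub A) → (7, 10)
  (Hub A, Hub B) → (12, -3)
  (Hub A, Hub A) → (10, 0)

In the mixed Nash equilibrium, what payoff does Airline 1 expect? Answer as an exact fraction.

11

Airline 2 mixes with probability q on Hub B, chosen so Airline 1 is indifferent: 15q + 7(1−q) = 12q + 10(1−q) gives q = 1/2.
Airline 1's expected payoff (from either row, since indifferent) is 15·1/2 + 7·1/2 = 11.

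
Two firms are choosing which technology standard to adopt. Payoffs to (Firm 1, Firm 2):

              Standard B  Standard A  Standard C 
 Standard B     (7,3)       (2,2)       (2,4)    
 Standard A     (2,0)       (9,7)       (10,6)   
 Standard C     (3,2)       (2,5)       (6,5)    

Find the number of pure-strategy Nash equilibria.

1

Both Standard A: Firm 1 gets 9 (best alternative 2); Firm 2 gets 7 (best alternative 6). Neither deviates — NE.
Both Standard C is not a NE: Firm 1 would switch to Standard A (10 > 6).
No other cell survives both best-response checks, so there is 1 pure NE.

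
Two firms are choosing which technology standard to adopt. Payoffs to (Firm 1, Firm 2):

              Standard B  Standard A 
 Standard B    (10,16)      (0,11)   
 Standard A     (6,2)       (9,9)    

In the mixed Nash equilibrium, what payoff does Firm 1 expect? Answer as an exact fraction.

Firm 2 mixes with probability q on Standard B, chosen so Firm 1 is indifferent: 10q + 0(1−q) = 6q + 9(1−q) gives q = 9/13.
Firm 1's expected payoff (from either row, since indifferent) is 10·9/13 + 0·4/13 = 90/13.

90/13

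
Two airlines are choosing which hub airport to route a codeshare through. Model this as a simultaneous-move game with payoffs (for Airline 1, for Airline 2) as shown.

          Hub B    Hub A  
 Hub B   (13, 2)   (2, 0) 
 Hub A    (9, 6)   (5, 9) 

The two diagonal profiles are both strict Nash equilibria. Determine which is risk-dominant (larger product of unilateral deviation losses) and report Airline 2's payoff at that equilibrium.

At both Hub B: Airline 1 loses 13 − 9 = 4 by deviating; Airline 2 loses 2 − 0 = 2. Product = 4·2 = 8.
At both Hub A: Airline 1 loses 5 − 2 = 3 by deviating; Airline 2 loses 9 − 6 = 3. Product = 3·3 = 9.
9 > 8, so both Hub A is risk-dominant. Airline 2's payoff there is 9.

9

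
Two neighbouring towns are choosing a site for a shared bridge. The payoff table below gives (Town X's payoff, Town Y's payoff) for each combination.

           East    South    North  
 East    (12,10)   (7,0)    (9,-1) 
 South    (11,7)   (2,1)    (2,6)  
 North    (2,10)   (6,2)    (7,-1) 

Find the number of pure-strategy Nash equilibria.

1

Both East: Town X gets 12 (best alternative 11); Town Y gets 10 (best alternative 0). Neither deviates — NE.
Both South is not a NE: Town X would switch to East (7 > 2).
No other cell survives both best-response checks, so there is 1 pure NE.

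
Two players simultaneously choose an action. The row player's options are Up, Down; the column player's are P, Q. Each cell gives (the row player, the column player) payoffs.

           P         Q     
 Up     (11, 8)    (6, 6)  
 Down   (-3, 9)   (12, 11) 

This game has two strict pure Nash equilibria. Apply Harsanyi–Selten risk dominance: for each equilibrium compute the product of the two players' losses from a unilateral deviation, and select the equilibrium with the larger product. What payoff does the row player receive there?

At (Up, P): the row player loses 11 − (-3) = 14 by deviating; the column player loses 8 − 6 = 2. Product = 14·2 = 28.
At (Down, Q): the row player loses 12 − 6 = 6 by deviating; the column player loses 11 − 9 = 2. Product = 6·2 = 12.
28 > 12, so (Up, P) is risk-dominant. The row player's payoff there is 11.

11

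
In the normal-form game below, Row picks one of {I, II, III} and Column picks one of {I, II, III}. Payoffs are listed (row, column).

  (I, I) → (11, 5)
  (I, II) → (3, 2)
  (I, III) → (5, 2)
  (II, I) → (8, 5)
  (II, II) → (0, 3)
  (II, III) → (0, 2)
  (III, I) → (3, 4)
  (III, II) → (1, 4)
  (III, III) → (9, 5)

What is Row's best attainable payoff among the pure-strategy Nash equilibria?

11

Both I is a pure NE (Row: 11 ≥ 8; Column: 5 ≥ 2). Row gets 11.
Both III is a pure NE (Row: 9 ≥ 5; Column: 5 ≥ 4). Row gets 9.
Every other cell has a profitable deviation for at least one player. Highest of {11, 9} is 11.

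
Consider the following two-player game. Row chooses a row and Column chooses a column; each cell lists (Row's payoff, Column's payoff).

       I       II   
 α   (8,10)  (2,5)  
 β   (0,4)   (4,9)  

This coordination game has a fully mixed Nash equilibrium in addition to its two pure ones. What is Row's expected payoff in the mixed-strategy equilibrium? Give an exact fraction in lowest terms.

16/5

Column mixes with probability q on I, chosen so Row is indifferent: 8q + 2(1−q) = 0q + 4(1−q) gives q = 1/5.
Row's expected payoff (from either row, since indifferent) is 8·1/5 + 2·4/5 = 16/5.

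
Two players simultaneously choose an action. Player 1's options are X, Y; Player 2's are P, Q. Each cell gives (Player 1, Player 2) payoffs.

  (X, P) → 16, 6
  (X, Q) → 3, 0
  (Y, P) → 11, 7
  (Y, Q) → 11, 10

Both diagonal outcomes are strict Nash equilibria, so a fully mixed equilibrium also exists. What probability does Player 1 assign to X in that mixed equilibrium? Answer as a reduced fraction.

Player 1's mix p on X must make Player 2 indifferent between P and Q.
Player 2's payoff from P: 6p + 7(1−p). From Q: 0p + 10(1−p).
Set equal: 6p = 3(1−p) → p = 3/9 = 1/3.

1/3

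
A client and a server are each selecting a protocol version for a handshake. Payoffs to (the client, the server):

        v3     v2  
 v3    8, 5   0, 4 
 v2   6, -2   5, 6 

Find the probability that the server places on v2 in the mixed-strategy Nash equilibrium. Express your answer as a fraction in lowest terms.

The server's mix q on v3 must make the client indifferent between v3 and v2.
The client's payoff from v3: 8q + 0(1−q). From v2: 6q + 5(1−q).
Set equal: 2q = 5(1−q) → q = 5/7.
Probability on v2 is 1 − 5/7 = 2/7.

2/7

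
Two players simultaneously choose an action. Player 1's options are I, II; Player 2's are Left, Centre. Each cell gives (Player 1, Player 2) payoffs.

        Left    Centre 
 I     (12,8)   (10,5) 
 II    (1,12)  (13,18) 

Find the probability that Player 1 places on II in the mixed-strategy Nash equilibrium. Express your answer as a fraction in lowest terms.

Player 1's mix p on I must make Player 2 indifferent between Left and Centre.
Player 2's payoff from Left: 8p + 12(1−p). From Centre: 5p + 18(1−p).
Set equal: 3p = 6(1−p) → p = 6/9 = 2/3.
Probability on II is 1 − 2/3 = 1/3.

1/3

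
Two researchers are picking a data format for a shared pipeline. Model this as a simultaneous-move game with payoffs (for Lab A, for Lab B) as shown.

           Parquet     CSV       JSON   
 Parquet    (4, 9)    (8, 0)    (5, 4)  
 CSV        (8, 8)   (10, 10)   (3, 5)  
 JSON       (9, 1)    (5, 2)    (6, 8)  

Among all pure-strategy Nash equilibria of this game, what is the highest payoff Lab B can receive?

Both CSV is a pure NE (Lab A: 10 ≥ 8; Lab B: 10 ≥ 8). Lab B gets 10.
Both JSON is a pure NE (Lab A: 6 ≥ 5; Lab B: 8 ≥ 2). Lab B gets 8.
Every other cell has a profitable deviation for at least one player. Highest of {10, 8} is 10.

10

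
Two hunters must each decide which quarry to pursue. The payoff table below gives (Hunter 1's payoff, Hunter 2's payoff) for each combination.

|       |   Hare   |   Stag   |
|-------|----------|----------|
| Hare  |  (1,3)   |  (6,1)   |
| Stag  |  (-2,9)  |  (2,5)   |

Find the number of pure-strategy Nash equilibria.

Both Hare: Hunter 1 gets 1 (best alternative -2); Hunter 2 gets 3 (best alternative 1). Neither deviates — NE.
Both Stag is not a NE: Hunter 1 would switch to Hare (6 > 2).
No other cell survives both best-response checks, so there is 1 pure NE.

1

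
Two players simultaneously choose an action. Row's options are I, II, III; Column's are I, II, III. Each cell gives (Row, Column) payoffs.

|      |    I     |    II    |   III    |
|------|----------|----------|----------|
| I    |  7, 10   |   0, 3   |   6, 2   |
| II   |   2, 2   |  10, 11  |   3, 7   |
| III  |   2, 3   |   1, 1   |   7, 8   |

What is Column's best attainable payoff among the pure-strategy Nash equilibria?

11

Both I is a pure NE (Row: 7 ≥ 2; Column: 10 ≥ 3). Column gets 10.
Both II is a pure NE (Row: 10 ≥ 1; Column: 11 ≥ 7). Column gets 11.
Both III is a pure NE (Row: 7 ≥ 6; Column: 8 ≥ 3). Column gets 8.
Every other cell has a profitable deviation for at least one player. Highest of {10, 11, 8} is 11.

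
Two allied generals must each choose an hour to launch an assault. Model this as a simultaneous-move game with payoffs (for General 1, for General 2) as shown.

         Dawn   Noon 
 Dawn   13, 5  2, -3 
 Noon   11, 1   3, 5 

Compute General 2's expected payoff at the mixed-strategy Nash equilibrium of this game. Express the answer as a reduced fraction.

General 1 mixes with probability p on Dawn, chosen so General 2 is indifferent: 5p + 1(1−p) = (-3)p + 5(1−p) gives p = 1/3.
General 2's expected payoff is 5·1/3 + 1·2/3 = 7/3.

7/3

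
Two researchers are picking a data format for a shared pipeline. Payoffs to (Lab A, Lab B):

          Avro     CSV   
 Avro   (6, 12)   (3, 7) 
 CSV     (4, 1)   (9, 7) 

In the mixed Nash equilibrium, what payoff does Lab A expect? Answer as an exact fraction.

Lab B mixes with probability q on Avro, chosen so Lab A is indifferent: 6q + 3(1−q) = 4q + 9(1−q) gives q = 3/4.
Lab A's expected payoff (from either row, since indifferent) is 6·3/4 + 3·1/4 = 21/4.

21/4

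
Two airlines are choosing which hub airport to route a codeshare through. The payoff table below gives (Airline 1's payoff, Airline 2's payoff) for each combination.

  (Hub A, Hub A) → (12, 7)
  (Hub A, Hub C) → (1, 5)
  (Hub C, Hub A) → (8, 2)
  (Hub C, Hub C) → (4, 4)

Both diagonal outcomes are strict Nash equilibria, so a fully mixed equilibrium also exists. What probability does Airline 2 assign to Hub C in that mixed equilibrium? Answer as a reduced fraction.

4/7

Airline 2's mix q on Hub A must make Airline 1 indifferent between Hub A and Hub C.
Airline 1's payoff from Hub A: 12q + 1(1−q). From Hub C: 8q + 4(1−q).
Set equal: 4q = 3(1−q) → q = 3/7.
Probability on Hub C is 1 − 3/7 = 4/7.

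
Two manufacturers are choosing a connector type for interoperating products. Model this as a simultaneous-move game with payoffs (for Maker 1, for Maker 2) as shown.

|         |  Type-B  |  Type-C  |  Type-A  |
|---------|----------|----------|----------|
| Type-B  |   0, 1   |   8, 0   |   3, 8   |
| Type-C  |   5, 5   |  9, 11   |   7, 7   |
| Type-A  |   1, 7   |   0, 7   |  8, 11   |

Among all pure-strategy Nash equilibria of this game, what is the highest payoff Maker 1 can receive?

Both Type-C is a pure NE (Maker 1: 9 ≥ 8; Maker 2: 11 ≥ 7). Maker 1 gets 9.
Both Type-A is a pure NE (Maker 1: 8 ≥ 7; Maker 2: 11 ≥ 7). Maker 1 gets 8.
Every other cell has a profitable deviation for at least one player. Highest of {9, 8} is 9.

9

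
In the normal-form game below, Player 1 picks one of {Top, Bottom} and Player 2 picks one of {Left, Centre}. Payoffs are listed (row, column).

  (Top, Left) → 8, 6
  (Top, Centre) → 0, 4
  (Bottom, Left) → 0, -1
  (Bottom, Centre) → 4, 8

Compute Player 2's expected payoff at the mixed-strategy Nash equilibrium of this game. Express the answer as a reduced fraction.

Player 1 mixes with probability p on Top, chosen so Player 2 is indifferent: 6p + (-1)(1−p) = 4p + 8(1−p) gives p = 9/11.
Player 2's expected payoff is 6·9/11 + (-1)·2/11 = 52/11.

52/11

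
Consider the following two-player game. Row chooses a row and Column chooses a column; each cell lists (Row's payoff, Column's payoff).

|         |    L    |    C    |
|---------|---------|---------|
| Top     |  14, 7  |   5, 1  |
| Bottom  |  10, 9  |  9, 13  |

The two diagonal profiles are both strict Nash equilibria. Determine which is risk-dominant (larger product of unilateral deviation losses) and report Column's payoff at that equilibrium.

At (Top, L): Row loses 14 − 10 = 4 by deviating; Column loses 7 − 1 = 6. Product = 4·6 = 24.
At (Bottom, C): Row loses 9 − 5 = 4 by deviating; Column loses 13 − 9 = 4. Product = 4·4 = 16.
24 > 16, so (Top, L) is risk-dominant. Column's payoff there is 7.

7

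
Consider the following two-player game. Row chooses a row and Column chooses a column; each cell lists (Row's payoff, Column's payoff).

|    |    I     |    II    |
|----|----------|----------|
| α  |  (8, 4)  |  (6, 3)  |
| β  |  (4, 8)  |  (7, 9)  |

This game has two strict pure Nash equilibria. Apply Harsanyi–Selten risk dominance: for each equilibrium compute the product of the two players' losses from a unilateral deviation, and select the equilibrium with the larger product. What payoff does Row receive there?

8

At (α, I): Row loses 8 − 4 = 4 by deviating; Column loses 4 − 3 = 1. Product = 4·1 = 4.
At (β, II): Row loses 7 − 6 = 1 by deviating; Column loses 9 − 8 = 1. Product = 1·1 = 1.
4 > 1, so (α, I) is risk-dominant. Row's payoff there is 8.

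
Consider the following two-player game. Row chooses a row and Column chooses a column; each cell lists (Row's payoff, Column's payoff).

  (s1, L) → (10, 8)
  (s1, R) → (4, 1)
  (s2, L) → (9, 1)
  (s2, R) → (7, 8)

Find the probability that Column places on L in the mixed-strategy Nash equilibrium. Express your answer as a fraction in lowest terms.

3/4

Column's mix q on L must make Row indifferent between s1 and s2.
Row's payoff from s1: 10q + 4(1−q). From s2: 9q + 7(1−q).
Set equal: 1q = 3(1−q) → q = 3/4.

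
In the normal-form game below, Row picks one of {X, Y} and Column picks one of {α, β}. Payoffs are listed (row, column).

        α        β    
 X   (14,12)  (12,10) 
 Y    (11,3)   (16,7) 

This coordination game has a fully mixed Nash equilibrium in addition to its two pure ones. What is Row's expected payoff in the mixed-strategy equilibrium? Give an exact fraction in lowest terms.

Column mixes with probability q on α, chosen so Row is indifferent: 14q + 12(1−q) = 11q + 16(1−q) gives q = 4/7.
Row's expected payoff (from either row, since indifferent) is 14·4/7 + 12·3/7 = 92/7.

92/7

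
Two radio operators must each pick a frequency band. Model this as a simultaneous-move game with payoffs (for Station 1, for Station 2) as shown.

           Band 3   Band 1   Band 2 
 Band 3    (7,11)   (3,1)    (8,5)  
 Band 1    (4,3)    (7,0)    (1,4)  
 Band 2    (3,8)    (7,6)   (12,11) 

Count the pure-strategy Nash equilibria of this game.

Both Band 3: Station 1 gets 7 (best alternative 4); Station 2 gets 11 (best alternative 5). Neither deviates — NE.
Both Band 2: Station 1 gets 12 (best alternative 8); Station 2 gets 11 (best alternative 8). Neither deviates — NE.
Both Band 1 is not a NE: Station 2 would switch to Band 2 (4 > 0).
No other cell survives both best-response checks, so there are 2 pure NE.

2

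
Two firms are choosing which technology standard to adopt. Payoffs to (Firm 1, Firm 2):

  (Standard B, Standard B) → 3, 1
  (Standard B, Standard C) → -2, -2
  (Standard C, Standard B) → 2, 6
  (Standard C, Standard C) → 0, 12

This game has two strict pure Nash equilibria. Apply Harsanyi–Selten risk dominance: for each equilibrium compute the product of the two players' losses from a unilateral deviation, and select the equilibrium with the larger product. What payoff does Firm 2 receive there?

At both Standard B: Firm 1 loses 3 − 2 = 1 by deviating; Firm 2 loses 1 − (-2) = 3. Product = 1·3 = 3.
At both Standard C: Firm 1 loses 0 − (-2) = 2 by deviating; Firm 2 loses 12 − 6 = 6. Product = 2·6 = 12.
12 > 3, so both Standard C is risk-dominant. Firm 2's payoff there is 12.

12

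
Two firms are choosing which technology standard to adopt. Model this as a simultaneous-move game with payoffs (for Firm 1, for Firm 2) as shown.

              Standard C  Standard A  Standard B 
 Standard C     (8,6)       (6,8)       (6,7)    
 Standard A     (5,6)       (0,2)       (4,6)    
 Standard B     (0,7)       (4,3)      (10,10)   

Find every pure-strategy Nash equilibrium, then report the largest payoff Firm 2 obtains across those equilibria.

(Standard C, Standard A) is a pure NE (Firm 1: 6 ≥ 4; Firm 2: 8 ≥ 7). Firm 2 gets 8.
Both Standard B is a pure NE (Firm 1: 10 ≥ 6; Firm 2: 10 ≥ 7). Firm 2 gets 10.
Every other cell has a profitable deviation for at least one player. Highest of {8, 10} is 10.

10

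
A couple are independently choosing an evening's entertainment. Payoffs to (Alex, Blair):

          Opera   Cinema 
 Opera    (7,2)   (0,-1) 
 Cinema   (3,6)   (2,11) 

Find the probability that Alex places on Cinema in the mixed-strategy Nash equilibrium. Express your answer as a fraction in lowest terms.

3/8

Alex's mix p on Opera must make Blair indifferent between Opera and Cinema.
Blair's payoff from Opera: 2p + 6(1−p). From Cinema: (-1)p + 11(1−p).
Set equal: 3p = 5(1−p) → p = 5/8.
Probability on Cinema is 1 − 5/8 = 3/8.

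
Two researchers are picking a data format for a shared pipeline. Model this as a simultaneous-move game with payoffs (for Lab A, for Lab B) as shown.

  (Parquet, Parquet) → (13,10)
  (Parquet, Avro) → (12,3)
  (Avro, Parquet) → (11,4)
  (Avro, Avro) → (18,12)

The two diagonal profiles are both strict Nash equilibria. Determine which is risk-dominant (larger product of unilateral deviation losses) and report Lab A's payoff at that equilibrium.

18

At both Parquet: Lab A loses 13 − 11 = 2 by deviating; Lab B loses 10 − 3 = 7. Product = 2·7 = 14.
At both Avro: Lab A loses 18 − 12 = 6 by deviating; Lab B loses 12 − 4 = 8. Product = 6·8 = 48.
48 > 14, so both Avro is risk-dominant. Lab A's payoff there is 18.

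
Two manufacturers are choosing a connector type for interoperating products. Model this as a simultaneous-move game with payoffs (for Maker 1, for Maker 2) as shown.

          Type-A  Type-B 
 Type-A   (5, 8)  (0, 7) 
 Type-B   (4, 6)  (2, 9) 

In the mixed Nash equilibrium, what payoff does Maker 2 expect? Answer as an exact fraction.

Maker 1 mixes with probability p on Type-A, chosen so Maker 2 is indifferent: 8p + 6(1−p) = 7p + 9(1−p) gives p = 3/4.
Maker 2's expected payoff is 8·3/4 + 6·1/4 = 15/2.

15/2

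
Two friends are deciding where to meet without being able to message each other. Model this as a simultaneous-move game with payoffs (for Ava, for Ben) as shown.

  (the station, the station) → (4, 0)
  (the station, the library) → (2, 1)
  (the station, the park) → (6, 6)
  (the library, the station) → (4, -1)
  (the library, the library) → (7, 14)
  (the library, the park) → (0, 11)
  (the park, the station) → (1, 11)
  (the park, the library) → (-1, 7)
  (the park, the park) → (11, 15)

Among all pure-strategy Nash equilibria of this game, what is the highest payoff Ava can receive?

Both the library is a pure NE (Ava: 7 ≥ 2; Ben: 14 ≥ 11). Ava gets 7.
Both the park is a pure NE (Ava: 11 ≥ 6; Ben: 15 ≥ 11). Ava gets 11.
Every other cell has a profitable deviation for at least one player. Highest of {7, 11} is 11.

11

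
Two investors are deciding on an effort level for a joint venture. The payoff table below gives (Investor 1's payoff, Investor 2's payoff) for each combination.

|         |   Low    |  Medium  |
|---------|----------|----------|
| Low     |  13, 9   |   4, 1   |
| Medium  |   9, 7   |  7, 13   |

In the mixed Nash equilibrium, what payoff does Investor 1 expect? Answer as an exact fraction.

55/7

Investor 2 mixes with probability q on Low, chosen so Investor 1 is indifferent: 13q + 4(1−q) = 9q + 7(1−q) gives q = 3/7.
Investor 1's expected payoff (from either row, since indifferent) is 13·3/7 + 4·4/7 = 55/7.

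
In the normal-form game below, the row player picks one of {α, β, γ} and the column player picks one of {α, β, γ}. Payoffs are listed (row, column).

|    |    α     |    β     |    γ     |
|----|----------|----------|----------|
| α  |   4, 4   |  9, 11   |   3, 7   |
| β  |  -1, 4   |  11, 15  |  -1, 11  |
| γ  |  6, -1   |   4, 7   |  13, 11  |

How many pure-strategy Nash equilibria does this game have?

Both β: the row player gets 11 (best alternative 9); the column player gets 15 (best alternative 11). Neither deviates — NE.
Both γ: the row player gets 13 (best alternative 3); the column player gets 11 (best alternative 7). Neither deviates — NE.
Both α is not a NE: the row player would switch to γ (6 > 4).
No other cell survives both best-response checks, so there are 2 pure NE.

2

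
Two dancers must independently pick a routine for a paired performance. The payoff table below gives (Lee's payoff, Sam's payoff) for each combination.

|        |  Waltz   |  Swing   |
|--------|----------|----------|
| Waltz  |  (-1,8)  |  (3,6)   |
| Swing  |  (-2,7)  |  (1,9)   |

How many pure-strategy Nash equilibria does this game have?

Both Waltz: Lee gets -1 (best alternative -2); Sam gets 8 (best alternative 6). Neither deviates — NE.
Both Swing is not a NE: Lee would switch to Waltz (3 > 1).
No other cell survives both best-response checks, so there is 1 pure NE.

1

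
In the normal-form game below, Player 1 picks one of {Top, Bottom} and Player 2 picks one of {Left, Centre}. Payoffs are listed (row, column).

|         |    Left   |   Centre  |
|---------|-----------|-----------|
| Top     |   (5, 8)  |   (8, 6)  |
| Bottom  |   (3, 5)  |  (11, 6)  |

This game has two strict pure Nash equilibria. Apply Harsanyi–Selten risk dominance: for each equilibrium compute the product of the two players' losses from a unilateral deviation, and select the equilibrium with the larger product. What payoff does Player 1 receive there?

5

At (Top, Left): Player 1 loses 5 − 3 = 2 by deviating; Player 2 loses 8 − 6 = 2. Product = 2·2 = 4.
At (Bottom, Centre): Player 1 loses 11 − 8 = 3 by deviating; Player 2 loses 6 − 5 = 1. Product = 3·1 = 3.
4 > 3, so (Top, Left) is risk-dominant. Player 1's payoff there is 5.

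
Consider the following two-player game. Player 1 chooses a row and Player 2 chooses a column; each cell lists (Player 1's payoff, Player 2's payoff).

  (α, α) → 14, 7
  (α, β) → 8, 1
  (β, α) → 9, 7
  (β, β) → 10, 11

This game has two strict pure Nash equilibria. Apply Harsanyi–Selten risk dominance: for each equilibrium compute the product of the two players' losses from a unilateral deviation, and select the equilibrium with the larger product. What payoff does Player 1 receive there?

At both α: Player 1 loses 14 − 9 = 5 by deviating; Player 2 loses 7 − 1 = 6. Product = 5·6 = 30.
At both β: Player 1 loses 10 − 8 = 2 by deviating; Player 2 loses 11 − 7 = 4. Product = 2·4 = 8.
30 > 8, so both α is risk-dominant. Player 1's payoff there is 14.

14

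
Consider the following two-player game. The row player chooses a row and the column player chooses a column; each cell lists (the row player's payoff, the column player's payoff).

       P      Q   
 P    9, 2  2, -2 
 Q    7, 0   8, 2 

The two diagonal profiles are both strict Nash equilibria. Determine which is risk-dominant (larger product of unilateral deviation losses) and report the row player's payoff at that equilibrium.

At both P: the row player loses 9 − 7 = 2 by deviating; the column player loses 2 − (-2) = 4. Product = 2·4 = 8.
At both Q: the row player loses 8 − 2 = 6 by deviating; the column player loses 2 − 0 = 2. Product = 6·2 = 12.
12 > 8, so both Q is risk-dominant. The row player's payoff there is 8.

8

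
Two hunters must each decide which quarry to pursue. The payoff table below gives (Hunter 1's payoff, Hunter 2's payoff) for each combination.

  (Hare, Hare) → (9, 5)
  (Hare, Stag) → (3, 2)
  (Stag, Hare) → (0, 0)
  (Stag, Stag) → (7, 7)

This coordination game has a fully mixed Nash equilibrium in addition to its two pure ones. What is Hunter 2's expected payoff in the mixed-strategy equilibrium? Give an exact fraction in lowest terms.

Hunter 1 mixes with probability p on Hare, chosen so Hunter 2 is indifferent: 5p + 0(1−p) = 2p + 7(1−p) gives p = 7/10.
Hunter 2's expected payoff is 5·7/10 + 0·3/10 = 7/2.

7/2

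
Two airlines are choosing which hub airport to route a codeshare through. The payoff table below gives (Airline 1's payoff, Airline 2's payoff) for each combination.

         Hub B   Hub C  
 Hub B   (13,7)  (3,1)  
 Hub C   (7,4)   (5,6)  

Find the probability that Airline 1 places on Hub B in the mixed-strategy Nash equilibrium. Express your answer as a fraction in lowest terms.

1/4

Airline 1's mix p on Hub B must make Airline 2 indifferent between Hub B and Hub C.
Airline 2's payoff from Hub B: 7p + 4(1−p). From Hub C: 1p + 6(1−p).
Set equal: 6p = 2(1−p) → p = 2/8 = 1/4.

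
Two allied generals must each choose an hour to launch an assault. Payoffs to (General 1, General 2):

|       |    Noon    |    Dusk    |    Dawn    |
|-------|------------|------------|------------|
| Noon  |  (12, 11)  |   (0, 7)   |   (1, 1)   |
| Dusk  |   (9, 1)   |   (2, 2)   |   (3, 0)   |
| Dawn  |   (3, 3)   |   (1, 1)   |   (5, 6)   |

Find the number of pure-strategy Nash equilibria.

3

Both Noon: General 1 gets 12 (best alternative 9); General 2 gets 11 (best alternative 7). Neither deviates — NE.
Both Dusk: General 1 gets 2 (best alternative 1); General 2 gets 2 (best alternative 1). Neither deviates — NE.
Both Dawn: General 1 gets 5 (best alternative 3); General 2 gets 6 (best alternative 3). Neither deviates — NE.
(Dawn, Noon) is not a NE: General 1 would switch to Noon (12 > 3).
No other cell survives both best-response checks, so there are 3 pure NE.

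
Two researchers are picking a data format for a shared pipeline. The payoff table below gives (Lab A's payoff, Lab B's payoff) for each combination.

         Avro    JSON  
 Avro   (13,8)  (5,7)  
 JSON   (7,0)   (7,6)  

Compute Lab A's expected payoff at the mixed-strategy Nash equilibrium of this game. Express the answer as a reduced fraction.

Lab B mixes with probability q on Avro, chosen so Lab A is indifferent: 13q + 5(1−q) = 7q + 7(1−q) gives q = 1/4.
Lab A's expected payoff (from either row, since indifferent) is 13·1/4 + 5·3/4 = 7.

7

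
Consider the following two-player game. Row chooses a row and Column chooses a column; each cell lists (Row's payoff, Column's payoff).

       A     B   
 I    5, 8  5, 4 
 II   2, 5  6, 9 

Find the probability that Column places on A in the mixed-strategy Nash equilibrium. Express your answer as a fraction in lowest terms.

Column's mix q on A must make Row indifferent between I and II.
Row's payoff from I: 5q + 5(1−q). From II: 2q + 6(1−q).
Set equal: 3q = 1(1−q) → q = 1/4.

1/4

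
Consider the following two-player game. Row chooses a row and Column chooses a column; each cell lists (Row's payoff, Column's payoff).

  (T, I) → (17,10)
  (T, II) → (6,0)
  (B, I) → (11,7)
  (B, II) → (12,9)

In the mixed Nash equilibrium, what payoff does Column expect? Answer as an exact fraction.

Row mixes with probability p on T, chosen so Column is indifferent: 10p + 7(1−p) = 0p + 9(1−p) gives p = 1/6.
Column's expected payoff is 10·1/6 + 7·5/6 = 15/2.

15/2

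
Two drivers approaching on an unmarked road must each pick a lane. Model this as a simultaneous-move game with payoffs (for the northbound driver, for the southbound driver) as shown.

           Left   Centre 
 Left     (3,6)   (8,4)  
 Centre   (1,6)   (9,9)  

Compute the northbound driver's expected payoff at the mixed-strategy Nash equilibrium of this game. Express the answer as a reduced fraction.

The southbound driver mixes with probability q on Left, chosen so the northbound driver is indifferent: 3q + 8(1−q) = 1q + 9(1−q) gives q = 1/3.
The northbound driver's expected payoff (from either row, since indifferent) is 3·1/3 + 8·2/3 = 19/3.

19/3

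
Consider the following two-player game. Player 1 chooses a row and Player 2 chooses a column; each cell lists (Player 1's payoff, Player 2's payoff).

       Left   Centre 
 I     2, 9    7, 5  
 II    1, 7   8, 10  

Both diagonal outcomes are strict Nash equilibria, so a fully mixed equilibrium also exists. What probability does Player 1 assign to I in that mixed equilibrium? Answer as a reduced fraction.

3/7

Player 1's mix p on I must make Player 2 indifferent between Left and Centre.
Player 2's payoff from Left: 9p + 7(1−p). From Centre: 5p + 10(1−p).
Set equal: 4p = 3(1−p) → p = 3/7.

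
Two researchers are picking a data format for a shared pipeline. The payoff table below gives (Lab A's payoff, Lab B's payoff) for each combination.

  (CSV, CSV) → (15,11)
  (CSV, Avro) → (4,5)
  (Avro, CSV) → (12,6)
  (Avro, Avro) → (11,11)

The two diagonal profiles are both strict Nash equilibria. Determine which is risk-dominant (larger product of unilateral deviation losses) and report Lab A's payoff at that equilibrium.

At both CSV: Lab A loses 15 − 12 = 3 by deviating; Lab B loses 11 − 5 = 6. Product = 3·6 = 18.
At both Avro: Lab A loses 11 − 4 = 7 by deviating; Lab B loses 11 − 6 = 5. Product = 7·5 = 35.
35 > 18, so both Avro is risk-dominant. Lab A's payoff there is 11.

11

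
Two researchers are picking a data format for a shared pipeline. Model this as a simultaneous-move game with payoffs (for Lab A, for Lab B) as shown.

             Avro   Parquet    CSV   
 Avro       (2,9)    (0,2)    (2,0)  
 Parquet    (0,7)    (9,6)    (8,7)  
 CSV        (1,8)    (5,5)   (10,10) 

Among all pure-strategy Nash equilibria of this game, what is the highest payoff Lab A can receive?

10

Both Avro is a pure NE (Lab A: 2 ≥ 1; Lab B: 9 ≥ 2). Lab A gets 2.
Both CSV is a pure NE (Lab A: 10 ≥ 8; Lab B: 10 ≥ 8). Lab A gets 10.
Every other cell has a profitable deviation for at least one player. Highest of {2, 10} is 10.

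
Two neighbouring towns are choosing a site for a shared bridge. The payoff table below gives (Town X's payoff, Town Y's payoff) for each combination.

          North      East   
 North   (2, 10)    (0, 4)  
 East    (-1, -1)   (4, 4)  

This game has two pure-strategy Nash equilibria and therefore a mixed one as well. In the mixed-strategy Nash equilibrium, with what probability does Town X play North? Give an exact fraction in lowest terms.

Town X's mix p on North must make Town Y indifferent between North and East.
Town Y's payoff from North: 10p + (-1)(1−p). From East: 4p + 4(1−p).
Set equal: 6p = 5(1−p) → p = 5/11.

5/11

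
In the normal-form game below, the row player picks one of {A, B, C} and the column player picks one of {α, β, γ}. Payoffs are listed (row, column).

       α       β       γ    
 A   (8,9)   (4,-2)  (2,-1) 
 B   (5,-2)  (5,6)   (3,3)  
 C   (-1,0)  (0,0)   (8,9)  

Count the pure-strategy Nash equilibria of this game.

(A, α): the row player gets 8 (best alternative 5); the column player gets 9 (best alternative -1). Neither deviates — NE.
(B, β): the row player gets 5 (best alternative 4); the column player gets 6 (best alternative 3). Neither deviates — NE.
(C, γ): the row player gets 8 (best alternative 3); the column player gets 9 (best alternative 0). Neither deviates — NE.
(A, γ) is not a NE: the row player would switch to C (8 > 2).
No other cell survives both best-response checks, so there are 3 pure NE.

3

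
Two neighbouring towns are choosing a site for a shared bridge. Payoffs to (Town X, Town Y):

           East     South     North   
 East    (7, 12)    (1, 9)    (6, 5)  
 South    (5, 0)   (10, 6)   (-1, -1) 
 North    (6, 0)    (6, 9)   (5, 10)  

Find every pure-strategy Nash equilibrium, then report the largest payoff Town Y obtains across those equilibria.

12

Both East is a pure NE (Town X: 7 ≥ 6; Town Y: 12 ≥ 9). Town Y gets 12.
Both South is a pure NE (Town X: 10 ≥ 6; Town Y: 6 ≥ 0). Town Y gets 6.
Every other cell has a profitable deviation for at least one player. Highest of {12, 6} is 12.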